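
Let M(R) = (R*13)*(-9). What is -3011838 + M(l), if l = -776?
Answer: -2921046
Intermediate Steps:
M(R) = -117*R (M(R) = (13*R)*(-9) = -117*R)
-3011838 + M(l) = -3011838 - 117*(-776) = -3011838 + 90792 = -2921046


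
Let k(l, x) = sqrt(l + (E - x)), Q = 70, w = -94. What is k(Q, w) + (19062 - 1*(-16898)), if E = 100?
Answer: 35960 + 2*sqrt(66) ≈ 35976.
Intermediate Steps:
k(l, x) = sqrt(100 + l - x) (k(l, x) = sqrt(l + (100 - x)) = sqrt(100 + l - x))
k(Q, w) + (19062 - 1*(-16898)) = sqrt(100 + 70 - 1*(-94)) + (19062 - 1*(-16898)) = sqrt(100 + 70 + 94) + (19062 + 16898) = sqrt(264) + 35960 = 2*sqrt(66) + 35960 = 35960 + 2*sqrt(66)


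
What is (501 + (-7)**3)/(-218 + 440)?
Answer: 79/111 ≈ 0.71171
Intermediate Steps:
(501 + (-7)**3)/(-218 + 440) = (501 - 343)/222 = 158*(1/222) = 79/111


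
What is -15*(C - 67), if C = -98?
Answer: 2475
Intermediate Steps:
-15*(C - 67) = -15*(-98 - 67) = -15*(-165) = 2475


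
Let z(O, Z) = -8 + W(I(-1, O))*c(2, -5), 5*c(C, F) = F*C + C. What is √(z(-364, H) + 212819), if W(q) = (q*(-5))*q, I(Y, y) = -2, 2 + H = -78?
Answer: √212843 ≈ 461.35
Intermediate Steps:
H = -80 (H = -2 - 78 = -80)
c(C, F) = C/5 + C*F/5 (c(C, F) = (F*C + C)/5 = (C*F + C)/5 = (C + C*F)/5 = C/5 + C*F/5)
W(q) = -5*q² (W(q) = (-5*q)*q = -5*q²)
z(O, Z) = 24 (z(O, Z) = -8 + (-5*(-2)²)*((⅕)*2*(1 - 5)) = -8 + (-5*4)*((⅕)*2*(-4)) = -8 - 20*(-8/5) = -8 + 32 = 24)
√(z(-364, H) + 212819) = √(24 + 212819) = √212843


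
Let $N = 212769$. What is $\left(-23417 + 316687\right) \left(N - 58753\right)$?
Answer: $45168272320$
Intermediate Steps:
$\left(-23417 + 316687\right) \left(N - 58753\right) = \left(-23417 + 316687\right) \left(212769 - 58753\right) = 293270 \cdot 154016 = 45168272320$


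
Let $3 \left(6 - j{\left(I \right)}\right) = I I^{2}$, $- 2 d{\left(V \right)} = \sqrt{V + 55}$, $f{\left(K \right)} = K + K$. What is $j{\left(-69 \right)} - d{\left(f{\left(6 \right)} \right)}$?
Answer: $109509 + \frac{\sqrt{67}}{2} \approx 1.0951 \cdot 10^{5}$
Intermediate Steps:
$f{\left(K \right)} = 2 K$
$d{\left(V \right)} = - \frac{\sqrt{55 + V}}{2}$ ($d{\left(V \right)} = - \frac{\sqrt{V + 55}}{2} = - \frac{\sqrt{55 + V}}{2}$)
$j{\left(I \right)} = 6 - \frac{I^{3}}{3}$ ($j{\left(I \right)} = 6 - \frac{I I^{2}}{3} = 6 - \frac{I^{3}}{3}$)
$j{\left(-69 \right)} - d{\left(f{\left(6 \right)} \right)} = \left(6 - \frac{\left(-69\right)^{3}}{3}\right) - - \frac{\sqrt{55 + 2 \cdot 6}}{2} = \left(6 - -109503\right) - - \frac{\sqrt{55 + 12}}{2} = \left(6 + 109503\right) - - \frac{\sqrt{67}}{2} = 109509 + \frac{\sqrt{67}}{2}$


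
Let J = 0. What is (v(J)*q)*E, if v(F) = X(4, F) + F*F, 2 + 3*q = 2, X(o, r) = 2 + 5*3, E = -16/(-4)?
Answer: 0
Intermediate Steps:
E = 4 (E = -16*(-¼) = 4)
X(o, r) = 17 (X(o, r) = 2 + 15 = 17)
q = 0 (q = -⅔ + (⅓)*2 = -⅔ + ⅔ = 0)
v(F) = 17 + F² (v(F) = 17 + F*F = 17 + F²)
(v(J)*q)*E = ((17 + 0²)*0)*4 = ((17 + 0)*0)*4 = (17*0)*4 = 0*4 = 0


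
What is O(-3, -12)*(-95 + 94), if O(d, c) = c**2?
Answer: -144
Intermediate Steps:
O(-3, -12)*(-95 + 94) = (-12)**2*(-95 + 94) = 144*(-1) = -144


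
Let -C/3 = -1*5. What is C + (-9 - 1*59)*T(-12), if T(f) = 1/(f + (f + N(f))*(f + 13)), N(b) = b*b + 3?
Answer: 1777/123 ≈ 14.447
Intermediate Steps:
N(b) = 3 + b**2 (N(b) = b**2 + 3 = 3 + b**2)
T(f) = 1/(f + (13 + f)*(3 + f + f**2)) (T(f) = 1/(f + (f + (3 + f**2))*(f + 13)) = 1/(f + (3 + f + f**2)*(13 + f)) = 1/(f + (13 + f)*(3 + f + f**2)))
C = 15 (C = -(-3)*5 = -3*(-5) = 15)
C + (-9 - 1*59)*T(-12) = 15 + (-9 - 1*59)/(39 + (-12)**3 + 14*(-12)**2 + 17*(-12)) = 15 + (-9 - 59)/(39 - 1728 + 14*144 - 204) = 15 - 68/(39 - 1728 + 2016 - 204) = 15 - 68/123 = 1777/123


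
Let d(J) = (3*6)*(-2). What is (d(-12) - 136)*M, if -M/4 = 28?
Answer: 19264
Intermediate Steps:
d(J) = -36 (d(J) = 18*(-2) = -36)
M = -112 (M = -4*28 = -112)
(d(-12) - 136)*M = (-36 - 136)*(-112) = -172*(-112) = 19264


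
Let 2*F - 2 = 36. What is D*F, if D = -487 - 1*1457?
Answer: -36936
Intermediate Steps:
F = 19 (F = 1 + (½)*36 = 1 + 18 = 19)
D = -1944 (D = -487 - 1457 = -1944)
D*F = -1944*19 = -36936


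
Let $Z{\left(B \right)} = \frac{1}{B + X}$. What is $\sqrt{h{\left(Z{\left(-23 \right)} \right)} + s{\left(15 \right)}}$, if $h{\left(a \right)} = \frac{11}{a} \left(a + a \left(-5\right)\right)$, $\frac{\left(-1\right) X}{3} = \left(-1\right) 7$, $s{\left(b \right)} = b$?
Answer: $i \sqrt{29} \approx 5.3852 i$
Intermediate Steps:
$X = 21$ ($X = - 3 \left(\left(-1\right) 7\right) = \left(-3\right) \left(-7\right) = 21$)
$Z{\left(B \right)} = \frac{1}{21 + B}$ ($Z{\left(B \right)} = \frac{1}{B + 21} = \frac{1}{21 + B}$)
$h{\left(a \right)} = -44$ ($h{\left(a \right)} = \frac{11}{a} \left(a - 5 a\right) = \frac{11}{a} \left(- 4 a\right) = -44$)
$\sqrt{h{\left(Z{\left(-23 \right)} \right)} + s{\left(15 \right)}} = \sqrt{-44 + 15} = \sqrt{-29} = i \sqrt{29}$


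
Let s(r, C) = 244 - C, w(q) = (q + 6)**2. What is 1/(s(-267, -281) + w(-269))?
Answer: 1/69694 ≈ 1.4348e-5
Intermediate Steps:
w(q) = (6 + q)**2
1/(s(-267, -281) + w(-269)) = 1/((244 - 1*(-281)) + (6 - 269)**2) = 1/((244 + 281) + (-263)**2) = 1/(525 + 69169) = 1/69694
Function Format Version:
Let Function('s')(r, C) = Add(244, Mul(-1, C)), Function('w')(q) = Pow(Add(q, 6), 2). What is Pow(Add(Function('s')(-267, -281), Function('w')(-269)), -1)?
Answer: Rational(1, 69694) ≈ 1.4348e-5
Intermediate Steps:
Function('w')(q) = Pow(Add(6, q), 2)
Pow(Add(Function('s')(-267, -281), Function('w')(-269)), -1) = Pow(Add(Add(244, Mul(-1, -281)), Pow(Add(6, -269), 2)), -1) = Pow(Add(Add(244, 281), Pow(-263, 2)), -1) = Pow(Add(525, 69169), -1) = Pow(69694, -1) = Rational(1, 69694)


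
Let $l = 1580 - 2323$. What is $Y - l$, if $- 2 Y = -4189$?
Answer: $\frac{5675}{2} \approx 2837.5$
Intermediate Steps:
$Y = \frac{4189}{2}$ ($Y = \left(- \frac{1}{2}\right) \left(-4189\right) = \frac{4189}{2} \approx 2094.5$)
$l = -743$ ($l = 1580 - 2323 = -743$)
$Y - l = \frac{4189}{2} - -743 = \frac{4189}{2} + 743 = \frac{5675}{2}$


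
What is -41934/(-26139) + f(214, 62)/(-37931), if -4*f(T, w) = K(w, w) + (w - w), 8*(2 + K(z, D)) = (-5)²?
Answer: 16966462993/10575769696 ≈ 1.6043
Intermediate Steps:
K(z, D) = 9/8 (K(z, D) = -2 + (⅛)*(-5)² = -2 + (⅛)*25 = -2 + 25/8 = 9/8)
f(T, w) = -9/32 (f(T, w) = -(9/8 + (w - w))/4 = -(9/8 + 0)/4 = -¼*9/8 = -9/32)
-41934/(-26139) + f(214, 62)/(-37931) = -41934/(-26139) - 9/32/(-37931) = -41934*(-1/26139) - 9/32*(-1/37931) = 13978/8713 + 9/1213792 = 16966462993/10575769696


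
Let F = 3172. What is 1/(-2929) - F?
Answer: -9290789/2929 ≈ -3172.0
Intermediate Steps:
1/(-2929) - F = 1/(-2929) - 1*3172 = -1/2929 - 3172 = -9290789/2929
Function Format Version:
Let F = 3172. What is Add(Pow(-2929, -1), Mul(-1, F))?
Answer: Rational(-9290789, 2929) ≈ -3172.0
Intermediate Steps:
Add(Pow(-2929, -1), Mul(-1, F)) = Add(Pow(-2929, -1), Mul(-1, 3172)) = Add(Rational(-1, 2929), -3172) = Rational(-9290789, 2929)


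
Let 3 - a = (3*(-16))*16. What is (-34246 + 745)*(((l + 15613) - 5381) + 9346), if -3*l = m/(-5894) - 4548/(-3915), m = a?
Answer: -5044743803918377/7691670 ≈ -6.5587e+8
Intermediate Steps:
a = 771 (a = 3 - 3*(-16)*16 = 3 - (-48)*16 = 3 - 1*(-768) = 3 + 768 = 771)
m = 771
l = -7929149/23075010 (l = -(771/(-5894) - 4548/(-3915))/3 = -(771*(-1/5894) - 4548*(-1/3915))/3 = -(-771/5894 + 1516/1305)/3 = -⅓*7929149/7691670 = -7929149/23075010 ≈ -0.34363)
(-34246 + 745)*(((l + 15613) - 5381) + 9346) = (-34246 + 745)*(((-7929149/23075010 + 15613) - 5381) + 9346) = -33501*((360262201981/23075010 - 5381) + 9346) = -33501*(236095573171/23075010 + 9346) = -33501*451754616631/23075010 = -5044743803918377/7691670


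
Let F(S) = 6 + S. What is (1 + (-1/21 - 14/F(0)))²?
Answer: 841/441 ≈ 1.9070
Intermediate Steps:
(1 + (-1/21 - 14/F(0)))² = (1 + (-1/21 - 14/(6 + 0)))² = (1 + (-1*1/21 - 14/6))² = (1 + (-1/21 - 14*⅙))² = (1 + (-1/21 - 7/3))² = (1 - 50/21)² = (-29/21)² = 841/441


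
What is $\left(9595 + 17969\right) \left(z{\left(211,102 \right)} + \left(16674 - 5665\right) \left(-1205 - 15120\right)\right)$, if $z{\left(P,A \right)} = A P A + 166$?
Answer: $-4893340859460$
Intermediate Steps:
$z{\left(P,A \right)} = 166 + P A^{2}$ ($z{\left(P,A \right)} = P A^{2} + 166 = 166 + P A^{2}$)
$\left(9595 + 17969\right) \left(z{\left(211,102 \right)} + \left(16674 - 5665\right) \left(-1205 - 15120\right)\right) = \left(9595 + 17969\right) \left(\left(166 + 211 \cdot 102^{2}\right) + \left(16674 - 5665\right) \left(-1205 - 15120\right)\right) = 27564 \left(\left(166 + 211 \cdot 10404\right) + 11009 \left(-16325\right)\right) = 27564 \left(\left(166 + 2195244\right) - 179721925\right) = 27564 \left(2195410 - 179721925\right) = 27564 \left(-177526515\right) = -4893340859460$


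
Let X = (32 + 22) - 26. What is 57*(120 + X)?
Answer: 8436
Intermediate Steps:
X = 28 (X = 54 - 26 = 28)
57*(120 + X) = 57*(120 + 28) = 57*148 = 8436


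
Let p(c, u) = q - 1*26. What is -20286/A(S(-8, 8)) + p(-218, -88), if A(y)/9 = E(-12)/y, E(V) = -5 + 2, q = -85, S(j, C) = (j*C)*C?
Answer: -1154381/3 ≈ -3.8479e+5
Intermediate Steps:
S(j, C) = j*C**2 (S(j, C) = (C*j)*C = j*C**2)
E(V) = -3
A(y) = -27/y (A(y) = 9*(-3/y) = -27/y)
p(c, u) = -111 (p(c, u) = -85 - 1*26 = -85 - 26 = -111)
-20286/A(S(-8, 8)) + p(-218, -88) = -20286/((-27/((-8*8**2)))) - 111 = -20286/((-27/((-8*64)))) - 111 = -20286/((-27/(-512))) - 111 = -20286/((-27*(-1/512))) - 111 = -20286/27/512 - 111 = -20286*512/27 - 111 = -1154048/3 - 111 = -1154381/3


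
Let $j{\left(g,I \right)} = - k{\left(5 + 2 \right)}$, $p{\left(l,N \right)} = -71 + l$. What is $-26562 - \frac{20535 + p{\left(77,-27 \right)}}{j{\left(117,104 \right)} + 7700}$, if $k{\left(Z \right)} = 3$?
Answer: $- \frac{204468255}{7697} \approx -26565.0$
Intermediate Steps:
$j{\left(g,I \right)} = -3$ ($j{\left(g,I \right)} = \left(-1\right) 3 = -3$)
$-26562 - \frac{20535 + p{\left(77,-27 \right)}}{j{\left(117,104 \right)} + 7700} = -26562 - \frac{20535 + \left(-71 + 77\right)}{-3 + 7700} = -26562 - \frac{20535 + 6}{7697} = -26562 - 20541 \cdot \frac{1}{7697} = -26562 - \frac{20541}{7697} = - \frac{204468255}{7697}$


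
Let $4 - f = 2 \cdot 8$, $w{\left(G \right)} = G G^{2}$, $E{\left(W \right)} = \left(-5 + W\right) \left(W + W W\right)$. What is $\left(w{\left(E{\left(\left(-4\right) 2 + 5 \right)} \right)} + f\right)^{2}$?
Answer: $12233244816$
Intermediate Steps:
$E{\left(W \right)} = \left(-5 + W\right) \left(W + W^{2}\right)$
$w{\left(G \right)} = G^{3}$
$f = -12$ ($f = 4 - 2 \cdot 8 = 4 - 16 = -12$)
$\left(w{\left(E{\left(\left(-4\right) 2 + 5 \right)} \right)} + f\right)^{2} = \left(\left(\left(\left(-4\right) 2 + 5\right) \left(-5 + \left(\left(-4\right) 2 + 5\right)^{2} - 4 \left(\left(-4\right) 2 + 5\right)\right)\right)^{3} - 12\right)^{2} = \left(\left(\left(-8 + 5\right) \left(-5 + \left(-8 + 5\right)^{2} - 4 \left(-8 + 5\right)\right)\right)^{3} - 12\right)^{2} = \left(\left(- 3 \left(-5 + \left(-3\right)^{2} - -12\right)\right)^{3} - 12\right)^{2} = \left(\left(- 3 \left(-5 + 9 + 12\right)\right)^{3} - 12\right)^{2} = \left(\left(\left(-3\right) 16\right)^{3} - 12\right)^{2} = \left(\left(-48\right)^{3} - 12\right)^{2} = \left(-110592 - 12\right)^{2} = \left(-110604\right)^{2} = 12233244816$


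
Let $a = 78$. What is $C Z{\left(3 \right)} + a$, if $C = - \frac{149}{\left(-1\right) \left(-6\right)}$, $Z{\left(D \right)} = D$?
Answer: $\frac{7}{2} \approx 3.5$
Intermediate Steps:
$C = - \frac{149}{6} \approx -24.833$
$C Z{\left(3 \right)} + a = \left(- \frac{149}{6}\right) 3 + 78 = - \frac{149}{2} + 78 = \frac{7}{2}$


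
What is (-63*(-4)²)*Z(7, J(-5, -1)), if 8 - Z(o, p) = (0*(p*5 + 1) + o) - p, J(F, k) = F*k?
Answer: -6048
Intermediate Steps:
Z(o, p) = 8 + p - o (Z(o, p) = 8 - ((0*(p*5 + 1) + o) - p) = 8 - ((0*(5*p + 1) + o) - p) = 8 - ((0*(1 + 5*p) + o) - p) = 8 - ((0 + o) - p) = 8 - (o - p) = 8 + (p - o) = 8 + p - o)
(-63*(-4)²)*Z(7, J(-5, -1)) = (-63*(-4)²)*(8 - 5*(-1) - 1*7) = (-63*16)*(8 + 5 - 7) = -1008*6 = -6048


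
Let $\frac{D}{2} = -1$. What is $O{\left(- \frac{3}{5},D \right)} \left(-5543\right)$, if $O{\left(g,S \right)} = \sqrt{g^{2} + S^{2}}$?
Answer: $- \frac{5543 \sqrt{109}}{5} \approx -11574.0$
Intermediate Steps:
$D = -2$ ($D = 2 \left(-1\right) = -2$)
$O{\left(g,S \right)} = \sqrt{S^{2} + g^{2}}$
$O{\left(- \frac{3}{5},D \right)} \left(-5543\right) = \sqrt{\left(-2\right)^{2} + \left(- \frac{3}{5}\right)^{2}} \left(-5543\right) = \sqrt{4 + \left(\left(-3\right) \frac{1}{5}\right)^{2}} \left(-5543\right) = \sqrt{4 + \left(- \frac{3}{5}\right)^{2}} \left(-5543\right) = \sqrt{4 + \frac{9}{25}} \left(-5543\right) = \sqrt{\frac{109}{25}} \left(-5543\right) = \frac{\sqrt{109}}{5} \left(-5543\right) = - \frac{5543 \sqrt{109}}{5}$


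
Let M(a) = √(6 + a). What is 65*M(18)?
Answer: 130*√6 ≈ 318.43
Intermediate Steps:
65*M(18) = 65*√(6 + 18) = 65*√24 = 65*(2*√6) = 130*√6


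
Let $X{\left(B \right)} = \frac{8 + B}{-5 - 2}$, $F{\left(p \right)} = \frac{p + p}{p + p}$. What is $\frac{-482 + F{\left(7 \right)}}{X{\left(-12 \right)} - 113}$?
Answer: $\frac{3367}{787} \approx 4.2783$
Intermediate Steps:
$F{\left(p \right)} = 1$ ($F{\left(p \right)} = \frac{2 p}{2 p} = 2 p \frac{1}{2 p} = 1$)
$X{\left(B \right)} = - \frac{8}{7} - \frac{B}{7}$ ($X{\left(B \right)} = \frac{8 + B}{-7} = \left(8 + B\right) \left(- \frac{1}{7}\right) = - \frac{8}{7} - \frac{B}{7}$)
$\frac{-482 + F{\left(7 \right)}}{X{\left(-12 \right)} - 113} = \frac{-482 + 1}{\left(- \frac{8}{7} - - \frac{12}{7}\right) - 113} = - \frac{481}{\left(- \frac{8}{7} + \frac{12}{7}\right) - 113} = - \frac{481}{\frac{4}{7} - 113} = - \frac{481}{- \frac{787}{7}} = \left(-481\right) \left(- \frac{7}{787}\right) = \frac{3367}{787}$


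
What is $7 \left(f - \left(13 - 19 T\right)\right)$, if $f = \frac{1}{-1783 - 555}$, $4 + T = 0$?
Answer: $- \frac{208083}{334} \approx -623.0$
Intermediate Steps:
$T = -4$ ($T = -4 + 0 = -4$)
$f = - \frac{1}{2338}$ ($f = \frac{1}{-2338} = - \frac{1}{2338} \approx -0.00042772$)
$7 \left(f - \left(13 - 19 T\right)\right) = 7 \left(- \frac{1}{2338} - \left(13 - -76\right)\right) = 7 \left(- \frac{1}{2338} - \left(13 + 76\right)\right) = 7 \left(- \frac{1}{2338} - 89\right) = 7 \left(- \frac{208083}{2338}\right) = - \frac{208083}{334}$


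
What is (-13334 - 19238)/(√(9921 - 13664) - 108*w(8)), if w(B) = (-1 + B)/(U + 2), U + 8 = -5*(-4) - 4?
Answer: 61561080/236459 + 814300*I*√3743/236459 ≈ 260.35 + 210.69*I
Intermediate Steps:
U = 8 (U = -8 + (-5*(-4) - 4) = -8 + (20 - 4) = -8 + 16 = 8)
w(B) = -⅒ + B/10 (w(B) = (-1 + B)/(8 + 2) = (-1 + B)/10 = (-1 + B)*(⅒) = -⅒ + B/10)
(-13334 - 19238)/(√(9921 - 13664) - 108*w(8)) = (-13334 - 19238)/(√(9921 - 13664) - 108*(-⅒ + (⅒)*8)) = -32572/(√(-3743) - 108*(-⅒ + ⅘)) = -32572/(I*√3743 - 108*7/10) = -32572/(I*√3743 - 378/5) = -32572/(-378/5 + I*√3743)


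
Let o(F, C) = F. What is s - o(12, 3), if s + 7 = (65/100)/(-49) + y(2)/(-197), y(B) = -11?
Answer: -3659921/193060 ≈ -18.957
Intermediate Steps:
s = -1343201/193060 (s = -7 + ((65/100)/(-49) - 11/(-197)) = -7 + ((65*(1/100))*(-1/49) - 11*(-1/197)) = -7 + ((13/20)*(-1/49) + 11/197) = -7 + (-13/980 + 11/197) = -7 + 8219/193060 = -1343201/193060 ≈ -6.9574)
s - o(12, 3) = -1343201/193060 - 1*12 = -1343201/193060 - 12 = -3659921/193060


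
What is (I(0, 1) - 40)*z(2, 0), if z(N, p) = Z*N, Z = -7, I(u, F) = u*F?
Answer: 560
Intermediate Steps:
I(u, F) = F*u
z(N, p) = -7*N
(I(0, 1) - 40)*z(2, 0) = (1*0 - 40)*(-7*2) = (0 - 40)*(-14) = -40*(-14) = 560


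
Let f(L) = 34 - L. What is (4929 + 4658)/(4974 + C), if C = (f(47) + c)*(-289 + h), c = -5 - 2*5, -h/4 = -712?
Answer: -9587/66678 ≈ -0.14378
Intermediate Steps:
h = 2848 (h = -4*(-712) = 2848)
c = -15 (c = -5 - 10 = -15)
C = -71652 (C = ((34 - 1*47) - 15)*(-289 + 2848) = ((34 - 47) - 15)*2559 = (-13 - 15)*2559 = -28*2559 = -71652)
(4929 + 4658)/(4974 + C) = (4929 + 4658)/(4974 - 71652) = 9587/(-66678) = 9587*(-1/66678) = -9587/66678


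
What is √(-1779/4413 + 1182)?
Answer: √2556787759/1471 ≈ 34.374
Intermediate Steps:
√(-1779/4413 + 1182) = √(-1779*1/4413 + 1182) = √(-593/1471 + 1182) = √(1738129/1471) = √2556787759/1471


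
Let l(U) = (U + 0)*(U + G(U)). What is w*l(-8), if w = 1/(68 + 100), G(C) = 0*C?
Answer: 8/21 ≈ 0.38095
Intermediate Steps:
G(C) = 0
w = 1/168 ≈ 0.0059524
l(U) = U² (l(U) = (U + 0)*(U + 0) = U*U = U²)
w*l(-8) = (1/168)*(-8)² = (1/168)*64 = 8/21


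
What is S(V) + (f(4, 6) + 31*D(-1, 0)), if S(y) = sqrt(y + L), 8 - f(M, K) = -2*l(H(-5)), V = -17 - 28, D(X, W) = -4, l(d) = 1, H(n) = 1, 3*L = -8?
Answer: -114 + I*sqrt(429)/3 ≈ -114.0 + 6.9041*I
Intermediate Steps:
L = -8/3 (L = (1/3)*(-8) = -8/3 ≈ -2.6667)
V = -45
f(M, K) = 10 (f(M, K) = 8 - (-2) = 8 - 1*(-2) = 8 + 2 = 10)
S(y) = sqrt(-8/3 + y) (S(y) = sqrt(y - 8/3) = sqrt(-8/3 + y))
S(V) + (f(4, 6) + 31*D(-1, 0)) = sqrt(-24 + 9*(-45))/3 + (10 + 31*(-4)) = sqrt(-24 - 405)/3 + (10 - 124) = sqrt(-429)/3 - 114 = (I*sqrt(429))/3 - 114 = I*sqrt(429)/3 - 114 = -114 + I*sqrt(429)/3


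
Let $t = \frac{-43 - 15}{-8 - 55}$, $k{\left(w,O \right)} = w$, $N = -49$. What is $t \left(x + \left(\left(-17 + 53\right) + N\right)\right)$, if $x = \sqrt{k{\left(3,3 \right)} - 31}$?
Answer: $- \frac{754}{63} + \frac{116 i \sqrt{7}}{63} \approx -11.968 + 4.8715 i$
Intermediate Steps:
$t = \frac{58}{63}$ ($t = - \frac{58}{-63} = \left(-58\right) \left(- \frac{1}{63}\right) = \frac{58}{63} \approx 0.92064$)
$x = 2 i \sqrt{7}$ ($x = \sqrt{3 - 31} = \sqrt{-28} = 2 i \sqrt{7} \approx 5.2915 i$)
$t \left(x + \left(\left(-17 + 53\right) + N\right)\right) = \frac{58 \left(2 i \sqrt{7} + \left(\left(-17 + 53\right) - 49\right)\right)}{63} = \frac{58 \left(2 i \sqrt{7} + \left(36 - 49\right)\right)}{63} = \frac{58 \left(2 i \sqrt{7} - 13\right)}{63} = \frac{58 \left(-13 + 2 i \sqrt{7}\right)}{63} = - \frac{754}{63} + \frac{116 i \sqrt{7}}{63}$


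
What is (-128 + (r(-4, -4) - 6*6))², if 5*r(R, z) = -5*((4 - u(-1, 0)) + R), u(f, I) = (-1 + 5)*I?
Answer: 26896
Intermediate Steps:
u(f, I) = 4*I
r(R, z) = -4 - R (r(R, z) = (-5*((4 - 4*0) + R))/5 = (-5*((4 - 1*0) + R))/5 = (-5*((4 + 0) + R))/5 = (-5*(4 + R))/5 = (-20 - 5*R)/5 = -4 - R)
(-128 + (r(-4, -4) - 6*6))² = (-128 + ((-4 - 1*(-4)) - 6*6))² = (-128 + ((-4 + 4) - 36))² = (-128 + (0 - 36))² = (-128 - 36)² = (-164)² = 26896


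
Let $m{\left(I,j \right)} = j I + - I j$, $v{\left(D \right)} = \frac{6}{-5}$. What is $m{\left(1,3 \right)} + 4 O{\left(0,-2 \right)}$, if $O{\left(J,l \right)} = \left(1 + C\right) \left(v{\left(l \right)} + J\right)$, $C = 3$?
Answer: $- \frac{96}{5} \approx -19.2$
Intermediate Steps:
$v{\left(D \right)} = - \frac{6}{5}$ ($v{\left(D \right)} = 6 \left(- \frac{1}{5}\right) = - \frac{6}{5}$)
$O{\left(J,l \right)} = - \frac{24}{5} + 4 J$ ($O{\left(J,l \right)} = \left(1 + 3\right) \left(- \frac{6}{5} + J\right) = 4 \left(- \frac{6}{5} + J\right) = - \frac{24}{5} + 4 J$)
$m{\left(I,j \right)} = 0$ ($m{\left(I,j \right)} = I j - I j = 0$)
$m{\left(1,3 \right)} + 4 O{\left(0,-2 \right)} = 0 + 4 \left(- \frac{24}{5} + 4 \cdot 0\right) = 0 + 4 \left(- \frac{24}{5} + 0\right) = 0 + 4 \left(- \frac{24}{5}\right) = 0 - \frac{96}{5} = - \frac{96}{5}$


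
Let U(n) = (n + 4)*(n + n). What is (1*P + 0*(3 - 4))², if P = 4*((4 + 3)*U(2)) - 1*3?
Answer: 447561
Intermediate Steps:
U(n) = 2*n*(4 + n) (U(n) = (4 + n)*(2*n) = 2*n*(4 + n))
P = 669 (P = 4*((4 + 3)*(2*2*(4 + 2))) - 1*3 = 4*(7*(2*2*6)) - 3 = 4*(7*24) - 3 = 4*168 - 3 = 672 - 3 = 669)
(1*P + 0*(3 - 4))² = (1*669 + 0*(3 - 4))² = (669 + 0*(-1))² = (669 + 0)² = 669² = 447561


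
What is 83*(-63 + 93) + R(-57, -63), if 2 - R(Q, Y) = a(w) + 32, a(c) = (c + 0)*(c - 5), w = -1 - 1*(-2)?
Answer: 2464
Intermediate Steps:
w = 1 (w = -1 + 2 = 1)
a(c) = c*(-5 + c)
R(Q, Y) = -26 (R(Q, Y) = 2 - (1*(-5 + 1) + 32) = 2 - (1*(-4) + 32) = 2 - (-4 + 32) = 2 - 1*28 = 2 - 28 = -26)
83*(-63 + 93) + R(-57, -63) = 83*(-63 + 93) - 26 = 83*30 - 26 = 2490 - 26 = 2464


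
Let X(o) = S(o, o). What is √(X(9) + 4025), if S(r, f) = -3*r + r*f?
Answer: √4079 ≈ 63.867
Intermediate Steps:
S(r, f) = -3*r + f*r
X(o) = o*(-3 + o)
√(X(9) + 4025) = √(9*(-3 + 9) + 4025) = √(9*6 + 4025) = √(54 + 4025) = √4079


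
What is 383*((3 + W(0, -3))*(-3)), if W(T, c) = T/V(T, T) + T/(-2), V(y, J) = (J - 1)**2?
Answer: -3447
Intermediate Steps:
V(y, J) = (-1 + J)**2
W(T, c) = -T/2 + T/(-1 + T)**2 (W(T, c) = T/((-1 + T)**2) + T/(-2) = T/(-1 + T)**2 + T*(-1/2) = T/(-1 + T)**2 - T/2 = -T/2 + T/(-1 + T)**2)
383*((3 + W(0, -3))*(-3)) = 383*((3 + (-1/2*0 + 0/(-1 + 0)**2))*(-3)) = 383*((3 + (0 + 0/(-1)**2))*(-3)) = 383*((3 + (0 + 0*1))*(-3)) = 383*((3 + (0 + 0))*(-3)) = 383*((3 + 0)*(-3)) = 383*(3*(-3)) = 383*(-9) = -3447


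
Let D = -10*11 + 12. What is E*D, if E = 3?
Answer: -294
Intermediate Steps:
D = -98 (D = -110 + 12 = -98)
E*D = 3*(-98) = -294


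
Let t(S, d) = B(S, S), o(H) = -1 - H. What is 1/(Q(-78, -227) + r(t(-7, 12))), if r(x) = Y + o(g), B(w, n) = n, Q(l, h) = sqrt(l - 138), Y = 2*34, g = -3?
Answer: 35/2558 - 3*I*sqrt(6)/2558 ≈ 0.013683 - 0.0028727*I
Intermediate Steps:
Y = 68
Q(l, h) = sqrt(-138 + l)
t(S, d) = S
r(x) = 70 (r(x) = 68 + (-1 - 1*(-3)) = 68 + (-1 + 3) = 68 + 2 = 70)
1/(Q(-78, -227) + r(t(-7, 12))) = 1/(sqrt(-138 - 78) + 70) = 1/(sqrt(-216) + 70) = 1/(6*I*sqrt(6) + 70) = 1/(70 + 6*I*sqrt(6))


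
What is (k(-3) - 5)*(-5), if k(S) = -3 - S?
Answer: 25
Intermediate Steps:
(k(-3) - 5)*(-5) = ((-3 - 1*(-3)) - 5)*(-5) = ((-3 + 3) - 5)*(-5) = (0 - 5)*(-5) = -5*(-5) = 25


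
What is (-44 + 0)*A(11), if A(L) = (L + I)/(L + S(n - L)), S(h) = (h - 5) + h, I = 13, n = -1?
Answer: 176/3 ≈ 58.667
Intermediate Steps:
S(h) = -5 + 2*h (S(h) = (-5 + h) + h = -5 + 2*h)
A(L) = (13 + L)/(-7 - L) (A(L) = (L + 13)/(L + (-5 + 2*(-1 - L))) = (13 + L)/(L + (-5 + (-2 - 2*L))) = (13 + L)/(L + (-7 - 2*L)) = (13 + L)/(-7 - L))
(-44 + 0)*A(11) = (-44 + 0)*((-13 - 1*11)/(7 + 11)) = -44*(-13 - 11)/18 = -22*(-24)/9 = -44*(-4/3) = 176/3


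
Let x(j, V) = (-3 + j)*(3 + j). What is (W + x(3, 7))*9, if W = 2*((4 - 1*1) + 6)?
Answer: 162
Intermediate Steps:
W = 18 (W = 2*((4 - 1) + 6) = 2*(3 + 6) = 2*9 = 18)
(W + x(3, 7))*9 = (18 + (-9 + 3²))*9 = (18 + (-9 + 9))*9 = (18 + 0)*9 = 18*9 = 162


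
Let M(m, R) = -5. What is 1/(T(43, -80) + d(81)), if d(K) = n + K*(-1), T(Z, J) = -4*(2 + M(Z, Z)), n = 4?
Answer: -1/65 ≈ -0.015385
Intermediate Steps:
T(Z, J) = 12 (T(Z, J) = -4*(2 - 5) = -4*(-3) = 12)
d(K) = 4 - K (d(K) = 4 + K*(-1) = 4 - K)
1/(T(43, -80) + d(81)) = 1/(12 + (4 - 1*81)) = 1/(12 + (4 - 81)) = 1/(12 - 77) = 1/(-65) = -1/65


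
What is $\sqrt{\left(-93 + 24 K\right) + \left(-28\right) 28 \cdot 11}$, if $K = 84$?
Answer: $i \sqrt{6701} \approx 81.86 i$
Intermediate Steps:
$\sqrt{\left(-93 + 24 K\right) + \left(-28\right) 28 \cdot 11} = \sqrt{\left(-93 + 24 \cdot 84\right) + \left(-28\right) 28 \cdot 11} = \sqrt{\left(-93 + 2016\right) - 8624} = \sqrt{1923 - 8624} = \sqrt{-6701} = i \sqrt{6701}$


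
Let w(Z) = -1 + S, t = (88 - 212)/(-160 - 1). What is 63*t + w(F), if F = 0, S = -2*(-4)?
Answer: 1277/23 ≈ 55.522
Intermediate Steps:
S = 8
t = 124/161 (t = -124/(-161) = -124*(-1/161) = 124/161 ≈ 0.77019)
w(Z) = 7 (w(Z) = -1 + 8 = 7)
63*t + w(F) = 63*(124/161) + 7 = 1116/23 + 7 = 1277/23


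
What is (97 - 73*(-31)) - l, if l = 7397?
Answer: -5037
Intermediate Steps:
(97 - 73*(-31)) - l = (97 - 73*(-31)) - 1*7397 = (97 + 2263) - 7397 = 2360 - 7397 = -5037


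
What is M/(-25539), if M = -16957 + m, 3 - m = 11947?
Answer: 28901/25539 ≈ 1.1316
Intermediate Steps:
m = -11944 (m = 3 - 1*11947 = 3 - 11947 = -11944)
M = -28901 (M = -16957 - 11944 = -28901)
M/(-25539) = -28901/(-25539) = -28901*(-1/25539) = 28901/25539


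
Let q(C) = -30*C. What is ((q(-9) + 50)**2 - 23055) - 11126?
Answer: 68219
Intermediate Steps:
q(C) = -30*C
((q(-9) + 50)**2 - 23055) - 11126 = ((-30*(-9) + 50)**2 - 23055) - 11126 = ((270 + 50)**2 - 23055) - 11126 = (320**2 - 23055) - 11126 = (102400 - 23055) - 11126 = 79345 - 11126 = 68219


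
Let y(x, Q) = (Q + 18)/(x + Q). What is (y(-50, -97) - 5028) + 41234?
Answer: 5322361/147 ≈ 36207.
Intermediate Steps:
y(x, Q) = (18 + Q)/(Q + x)
(y(-50, -97) - 5028) + 41234 = ((18 - 97)/(-97 - 50) - 5028) + 41234 = (-79/(-147) - 5028) + 41234 = (-1/147*(-79) - 5028) + 41234 = (79/147 - 5028) + 41234 = -739037/147 + 41234 = 5322361/147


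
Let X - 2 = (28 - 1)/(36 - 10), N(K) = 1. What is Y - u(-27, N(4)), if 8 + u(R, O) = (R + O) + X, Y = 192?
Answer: 5797/26 ≈ 222.96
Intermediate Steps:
X = 79/26 (X = 2 + (28 - 1)/(36 - 10) = 2 + 27/26 = 79/26 ≈ 3.0385)
u(R, O) = -129/26 + O + R (u(R, O) = -8 + ((R + O) + 79/26) = -8 + ((O + R) + 79/26) = -8 + (79/26 + O + R) = -129/26 + O + R)
Y - u(-27, N(4)) = 192 - (-129/26 + 1 - 27) = 192 - 1*(-805/26) = 192 + 805/26 = 5797/26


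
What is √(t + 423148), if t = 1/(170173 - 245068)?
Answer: √2373547584131805/74895 ≈ 650.50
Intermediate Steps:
t = -1/74895 (t = 1/(-74895) = -1/74895 ≈ -1.3352e-5)
√(t + 423148) = √(-1/74895 + 423148) = √(31691669459/74895) = √2373547584131805/74895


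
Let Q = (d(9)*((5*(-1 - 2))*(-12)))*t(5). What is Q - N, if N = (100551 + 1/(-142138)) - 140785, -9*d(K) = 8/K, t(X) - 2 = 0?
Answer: 51423538477/1279242 ≈ 40198.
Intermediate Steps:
t(X) = 2 (t(X) = 2 + 0 = 2)
d(K) = -8/(9*K)
Q = -320/9 (Q = ((-8/9/9)*((5*(-1 - 2))*(-12)))*2 = ((-8/9*⅑)*((5*(-3))*(-12)))*2 = -(-40)*(-12)/27*2 = -8/81*180*2 = -160/9*2 = -320/9 ≈ -35.556)
N = -5718780293/142138 (N = (100551 - 1/142138) - 140785 = 14292118037/142138 - 140785 = -5718780293/142138 ≈ -40234.)
Q - N = -320/9 - 1*(-5718780293/142138) = -320/9 + 5718780293/142138 = 51423538477/1279242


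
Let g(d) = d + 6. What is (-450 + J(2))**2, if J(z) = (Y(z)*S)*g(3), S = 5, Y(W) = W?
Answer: 129600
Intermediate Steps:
g(d) = 6 + d
J(z) = 45*z (J(z) = (z*5)*(6 + 3) = (5*z)*9 = 45*z)
(-450 + J(2))**2 = (-450 + 45*2)**2 = (-450 + 90)**2 = (-360)**2 = 129600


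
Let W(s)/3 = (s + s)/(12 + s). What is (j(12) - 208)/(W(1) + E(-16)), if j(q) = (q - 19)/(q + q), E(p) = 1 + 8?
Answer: -64987/2952 ≈ -22.015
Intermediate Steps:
E(p) = 9
W(s) = 6*s/(12 + s) (W(s) = 3*((s + s)/(12 + s)) = 3*((2*s)/(12 + s)) = 3*(2*s/(12 + s)) = 6*s/(12 + s))
j(q) = (-19 + q)/(2*q) (j(q) = (-19 + q)/((2*q)) = (-19 + q)*(1/(2*q)) = (-19 + q)/(2*q))
(j(12) - 208)/(W(1) + E(-16)) = ((½)*(-19 + 12)/12 - 208)/(6*1/(12 + 1) + 9) = ((½)*(1/12)*(-7) - 208)/(6*1/13 + 9) = (-7/24 - 208)/(6*1*(1/13) + 9) = -4999/(24*(6/13 + 9)) = -4999/(24*123/13) = -4999/24*13/123 = -64987/2952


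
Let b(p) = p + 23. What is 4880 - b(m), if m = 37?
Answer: 4820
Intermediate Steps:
b(p) = 23 + p
4880 - b(m) = 4880 - (23 + 37) = 4880 - 1*60 = 4880 - 60 = 4820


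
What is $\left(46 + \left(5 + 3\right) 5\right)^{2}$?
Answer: $7396$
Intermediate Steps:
$\left(46 + \left(5 + 3\right) 5\right)^{2} = \left(46 + 8 \cdot 5\right)^{2} = \left(46 + 40\right)^{2} = 86^{2} = 7396$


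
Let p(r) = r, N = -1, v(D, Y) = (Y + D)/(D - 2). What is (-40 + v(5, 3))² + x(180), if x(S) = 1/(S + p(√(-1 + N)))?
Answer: 203226154/145809 - I*√2/32402 ≈ 1393.8 - 4.3646e-5*I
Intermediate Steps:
v(D, Y) = (D + Y)/(-2 + D)
x(S) = 1/(S + I*√2) (x(S) = 1/(S + √(-1 - 1)) = 1/(S + √(-2)) = 1/(S + I*√2))
(-40 + v(5, 3))² + x(180) = (-40 + (5 + 3)/(-2 + 5))² + 1/(180 + I*√2) = (-40 + 8/3)² + 1/(180 + I*√2) = (-112/3)² + 1/(180 + I*√2) = 12544/9 + 1/(180 + I*√2)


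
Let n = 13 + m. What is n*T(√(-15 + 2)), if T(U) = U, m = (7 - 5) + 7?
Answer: 22*I*√13 ≈ 79.322*I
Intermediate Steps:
m = 9 (m = 2 + 7 = 9)
n = 22 (n = 13 + 9 = 22)
n*T(√(-15 + 2)) = 22*√(-15 + 2) = 22*√(-13) = 22*(I*√13) = 22*I*√13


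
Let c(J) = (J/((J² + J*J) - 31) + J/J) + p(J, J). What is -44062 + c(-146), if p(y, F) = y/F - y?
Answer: -1870780460/42601 ≈ -43914.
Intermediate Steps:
p(y, F) = -y + y/F
c(J) = 2 - J + J/(-31 + 2*J²) (c(J) = (J/((J² + J*J) - 31) + J/J) + (-J + J/J) = (J/((J² + J²) - 31) + 1) + (-J + 1) = (J/(2*J² - 31) + 1) + (1 - J) = (J/(-31 + 2*J²) + 1) + (1 - J) = (1 + J/(-31 + 2*J²)) + (1 - J) = 2 - J + J/(-31 + 2*J²))
-44062 + c(-146) = -44062 + 2*(-31 - 1*(-146)³ + 2*(-146)² + 16*(-146))/(-31 + 2*(-146)²) = -44062 + 2*(-31 - 1*(-3112136) + 2*21316 - 2336)/(-31 + 2*21316) = -44062 + 2*(-31 + 3112136 + 42632 - 2336)/(-31 + 42632) = -44062 + 2*3152401/42601 = -44062 + 2*(1/42601)*3152401 = -44062 + 6304802/42601 = -1870780460/42601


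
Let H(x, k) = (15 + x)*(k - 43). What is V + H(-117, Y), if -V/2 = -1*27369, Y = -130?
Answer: 72384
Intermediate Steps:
H(x, k) = (-43 + k)*(15 + x) (H(x, k) = (15 + x)*(-43 + k) = (-43 + k)*(15 + x))
V = 54738 (V = -(-2)*27369 = -2*(-27369) = 54738)
V + H(-117, Y) = 54738 + (-645 - 43*(-117) + 15*(-130) - 130*(-117)) = 54738 + (-645 + 5031 - 1950 + 15210) = 54738 + 17646 = 72384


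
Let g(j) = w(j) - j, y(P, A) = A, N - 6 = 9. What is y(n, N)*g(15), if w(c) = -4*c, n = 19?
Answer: -1125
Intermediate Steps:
N = 15 (N = 6 + 9 = 15)
g(j) = -5*j (g(j) = -4*j - j = -5*j)
y(n, N)*g(15) = 15*(-5*15) = 15*(-75) = -1125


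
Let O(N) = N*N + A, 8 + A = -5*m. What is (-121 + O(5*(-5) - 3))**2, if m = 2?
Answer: 416025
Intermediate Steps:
A = -18 (A = -8 - 5*2 = -8 - 10 = -18)
O(N) = -18 + N**2 (O(N) = N*N - 18 = N**2 - 18 = -18 + N**2)
(-121 + O(5*(-5) - 3))**2 = (-121 + (-18 + (5*(-5) - 3)**2))**2 = (-121 + (-18 + (-25 - 3)**2))**2 = (-121 + (-18 + (-28)**2))**2 = (-121 + (-18 + 784))**2 = (-121 + 766)**2 = 645**2 = 416025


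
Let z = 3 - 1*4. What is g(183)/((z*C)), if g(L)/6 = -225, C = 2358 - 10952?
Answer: -675/4297 ≈ -0.15709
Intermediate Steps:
C = -8594
z = -1 (z = 3 - 4 = -1)
g(L) = -1350 (g(L) = 6*(-225) = -1350)
g(183)/((z*C)) = -1350/((-1*(-8594))) = -1350/8594 = -1350*1/8594 = -675/4297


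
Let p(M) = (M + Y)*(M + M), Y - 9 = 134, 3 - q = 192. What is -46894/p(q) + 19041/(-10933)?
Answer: -421888505/95051502 ≈ -4.4385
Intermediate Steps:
q = -189 (q = 3 - 1*192 = 3 - 192 = -189)
Y = 143 (Y = 9 + 134 = 143)
p(M) = 2*M*(143 + M) (p(M) = (M + 143)*(M + M) = (143 + M)*(2*M) = 2*M*(143 + M))
-46894/p(q) + 19041/(-10933) = -46894*(-1/(378*(143 - 189))) + 19041/(-10933) = -46894/(2*(-189)*(-46)) + 19041*(-1/10933) = -46894/17388 - 19041/10933 = -46894*1/17388 - 19041/10933 = -23447/8694 - 19041/10933 = -421888505/95051502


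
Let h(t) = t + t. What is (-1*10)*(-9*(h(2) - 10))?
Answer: -540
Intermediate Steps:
h(t) = 2*t
(-1*10)*(-9*(h(2) - 10)) = (-1*10)*(-9*(2*2 - 10)) = -(-90)*(4 - 10) = -(-90)*(-6) = -10*54 = -540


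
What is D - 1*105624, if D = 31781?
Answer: -73843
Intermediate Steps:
D - 1*105624 = 31781 - 1*105624 = 31781 - 105624 = -73843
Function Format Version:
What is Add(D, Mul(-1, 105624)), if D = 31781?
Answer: -73843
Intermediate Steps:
Add(D, Mul(-1, 105624)) = Add(31781, Mul(-1, 105624)) = Add(31781, -105624) = -73843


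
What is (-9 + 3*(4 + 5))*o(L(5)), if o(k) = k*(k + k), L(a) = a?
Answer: 900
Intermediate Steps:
o(k) = 2*k² (o(k) = k*(2*k) = 2*k²)
(-9 + 3*(4 + 5))*o(L(5)) = (-9 + 3*(4 + 5))*(2*5²) = (-9 + 3*9)*(2*25) = (-9 + 27)*50 = 18*50 = 900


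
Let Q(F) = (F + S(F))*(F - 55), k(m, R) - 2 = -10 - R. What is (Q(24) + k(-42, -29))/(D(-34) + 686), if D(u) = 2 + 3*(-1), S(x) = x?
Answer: -1467/685 ≈ -2.1416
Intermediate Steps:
k(m, R) = -8 - R (k(m, R) = 2 + (-10 - R) = -8 - R)
Q(F) = 2*F*(-55 + F) (Q(F) = (F + F)*(F - 55) = (2*F)*(-55 + F) = 2*F*(-55 + F))
D(u) = -1 (D(u) = 2 - 3 = -1)
(Q(24) + k(-42, -29))/(D(-34) + 686) = (2*24*(-55 + 24) + (-8 - 1*(-29)))/(-1 + 686) = (2*24*(-31) + (-8 + 29))/685 = (-1488 + 21)*(1/685) = -1467*1/685 = -1467/685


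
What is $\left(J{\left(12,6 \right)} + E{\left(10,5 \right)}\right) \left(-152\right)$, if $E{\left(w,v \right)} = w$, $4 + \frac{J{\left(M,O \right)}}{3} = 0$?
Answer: $304$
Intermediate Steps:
$J{\left(M,O \right)} = -12$ ($J{\left(M,O \right)} = -12 + 3 \cdot 0 = -12 + 0 = -12$)
$\left(J{\left(12,6 \right)} + E{\left(10,5 \right)}\right) \left(-152\right) = \left(-12 + 10\right) \left(-152\right) = \left(-2\right) \left(-152\right) = 304$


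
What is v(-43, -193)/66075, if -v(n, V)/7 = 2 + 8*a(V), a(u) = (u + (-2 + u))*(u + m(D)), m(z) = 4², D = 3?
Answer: -769174/13215 ≈ -58.205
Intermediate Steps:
m(z) = 16
a(u) = (-2 + 2*u)*(16 + u) (a(u) = (u + (-2 + u))*(u + 16) = (-2 + 2*u)*(16 + u))
v(n, V) = 1778 - 1680*V - 112*V² (v(n, V) = -7*(2 + 8*(-32 + 2*V² + 30*V)) = -7*(2 + (-256 + 16*V² + 240*V)) = -7*(-254 + 16*V² + 240*V) = 1778 - 1680*V - 112*V²)
v(-43, -193)/66075 = (1778 - 1680*(-193) - 112*(-193)²)/66075 = (1778 + 324240 - 112*37249)*(1/66075) = (1778 + 324240 - 4171888)*(1/66075) = -3845870*1/66075 = -769174/13215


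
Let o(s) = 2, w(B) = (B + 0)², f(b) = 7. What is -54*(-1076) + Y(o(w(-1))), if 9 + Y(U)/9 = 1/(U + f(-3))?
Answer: 58024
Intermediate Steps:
w(B) = B²
Y(U) = -81 + 9/(7 + U) (Y(U) = -81 + 9/(U + 7) = -81 + 9/(7 + U))
-54*(-1076) + Y(o(w(-1))) = -54*(-1076) + 9*(-62 - 9*2)/(7 + 2) = 58104 + 9*(-62 - 18)/9 = 58104 + 9*(⅑)*(-80) = 58104 - 80 = 58024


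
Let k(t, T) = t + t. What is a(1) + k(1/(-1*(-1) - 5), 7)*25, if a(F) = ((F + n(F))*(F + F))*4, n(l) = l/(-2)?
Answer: -17/2 ≈ -8.5000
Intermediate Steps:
n(l) = -l/2 (n(l) = l*(-½) = -l/2)
k(t, T) = 2*t
a(F) = 4*F² (a(F) = ((F - F/2)*(F + F))*4 = ((F/2)*(2*F))*4 = F²*4 = 4*F²)
a(1) + k(1/(-1*(-1) - 5), 7)*25 = 4*1² + (2/(-1*(-1) - 5))*25 = 4*1 + (2/(1 - 5))*25 = 4 + (2/(-4))*25 = 4 + (2*(-¼))*25 = 4 - ½*25 = 4 - 25/2 = -17/2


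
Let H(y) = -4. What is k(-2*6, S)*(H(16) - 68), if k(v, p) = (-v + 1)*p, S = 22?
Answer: -20592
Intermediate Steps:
k(v, p) = p*(1 - v) (k(v, p) = (1 - v)*p = p*(1 - v))
k(-2*6, S)*(H(16) - 68) = (22*(1 - (-2)*6))*(-4 - 68) = (22*(1 - 1*(-12)))*(-72) = (22*(1 + 12))*(-72) = (22*13)*(-72) = 286*(-72) = -20592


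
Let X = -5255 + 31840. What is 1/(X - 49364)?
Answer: -1/22779 ≈ -4.3900e-5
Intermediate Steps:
X = 26585
1/(X - 49364) = 1/(26585 - 49364) = 1/(-22779) = -1/22779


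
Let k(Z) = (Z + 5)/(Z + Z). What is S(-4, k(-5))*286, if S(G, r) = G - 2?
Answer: -1716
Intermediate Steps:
k(Z) = (5 + Z)/(2*Z) (k(Z) = (5 + Z)/((2*Z)) = (5 + Z)*(1/(2*Z)) = (5 + Z)/(2*Z))
S(G, r) = -2 + G
S(-4, k(-5))*286 = (-2 - 4)*286 = -6*286 = -1716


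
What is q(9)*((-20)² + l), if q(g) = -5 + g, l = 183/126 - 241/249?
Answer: 930726/581 ≈ 1601.9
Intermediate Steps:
l = 563/1162 (l = 183*(1/126) - 241*1/249 = 61/42 - 241/249 = 563/1162 ≈ 0.48451)
q(9)*((-20)² + l) = (-5 + 9)*((-20)² + 563/1162) = 4*(400 + 563/1162) = 4*(465363/1162) = 930726/581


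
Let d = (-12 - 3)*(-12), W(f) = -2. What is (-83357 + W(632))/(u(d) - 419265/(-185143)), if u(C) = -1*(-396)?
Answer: -2204762191/10533699 ≈ -209.31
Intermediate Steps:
d = 180 (d = -15*(-12) = 180)
u(C) = 396
(-83357 + W(632))/(u(d) - 419265/(-185143)) = (-83357 - 2)/(396 - 419265/(-185143)) = -83359/(396 - 419265*(-1/185143)) = -83359/(396 + 59895/26449) = -83359/10533699/26449 = -83359*26449/10533699 = -2204762191/10533699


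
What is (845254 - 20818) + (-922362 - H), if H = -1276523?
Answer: 1178597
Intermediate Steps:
(845254 - 20818) + (-922362 - H) = (845254 - 20818) + (-922362 - 1*(-1276523)) = 824436 + (-922362 + 1276523) = 824436 + 354161 = 1178597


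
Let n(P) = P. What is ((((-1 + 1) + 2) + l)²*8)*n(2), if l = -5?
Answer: 144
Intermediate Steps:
((((-1 + 1) + 2) + l)²*8)*n(2) = ((((-1 + 1) + 2) - 5)²*8)*2 = (((0 + 2) - 5)²*8)*2 = ((2 - 5)²*8)*2 = ((-3)²*8)*2 = (9*8)*2 = 72*2 = 144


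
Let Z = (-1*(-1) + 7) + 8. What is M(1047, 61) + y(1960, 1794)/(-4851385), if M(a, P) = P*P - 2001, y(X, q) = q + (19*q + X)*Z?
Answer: 1668760734/970277 ≈ 1719.9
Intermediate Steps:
Z = 16 (Z = (1 + 7) + 8 = 8 + 8 = 16)
y(X, q) = 16*X + 305*q (y(X, q) = q + (19*q + X)*16 = q + (X + 19*q)*16 = q + (16*X + 304*q) = 16*X + 305*q)
M(a, P) = -2001 + P**2 (M(a, P) = P**2 - 2001 = -2001 + P**2)
M(1047, 61) + y(1960, 1794)/(-4851385) = (-2001 + 61**2) + (16*1960 + 305*1794)/(-4851385) = (-2001 + 3721) + (31360 + 547170)*(-1/4851385) = 1720 + 578530*(-1/4851385) = 1720 - 115706/970277 = 1668760734/970277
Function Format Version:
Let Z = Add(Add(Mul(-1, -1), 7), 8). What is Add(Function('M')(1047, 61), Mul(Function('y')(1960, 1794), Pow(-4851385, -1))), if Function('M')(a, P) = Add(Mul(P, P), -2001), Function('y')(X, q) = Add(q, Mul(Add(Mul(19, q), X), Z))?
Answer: Rational(1668760734, 970277) ≈ 1719.9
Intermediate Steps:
Z = 16 (Z = Add(Add(1, 7), 8) = Add(8, 8) = 16)
Function('y')(X, q) = Add(Mul(16, X), Mul(305, q)) (Function('y')(X, q) = Add(q, Mul(Add(Mul(19, q), X), 16)) = Add(q, Mul(Add(X, Mul(19, q)), 16)) = Add(q, Add(Mul(16, X), Mul(304, q))) = Add(Mul(16, X), Mul(305, q)))
Function('M')(a, P) = Add(-2001, Pow(P, 2)) (Function('M')(a, P) = Add(Pow(P, 2), -2001) = Add(-2001, Pow(P, 2)))
Add(Function('M')(1047, 61), Mul(Function('y')(1960, 1794), Pow(-4851385, -1))) = Add(Add(-2001, Pow(61, 2)), Mul(Add(Mul(16, 1960), Mul(305, 1794)), Pow(-4851385, -1))) = Add(Add(-2001, 3721), Mul(Add(31360, 547170), Rational(-1, 4851385))) = Add(1720, Mul(578530, Rational(-1, 4851385))) = Add(1720, Rational(-115706, 970277)) = Rational(1668760734, 970277)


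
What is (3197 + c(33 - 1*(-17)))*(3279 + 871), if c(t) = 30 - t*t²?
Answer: -505357950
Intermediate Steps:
c(t) = 30 - t³
(3197 + c(33 - 1*(-17)))*(3279 + 871) = (3197 + (30 - (33 - 1*(-17))³))*(3279 + 871) = (3197 + (30 - (33 + 17)³))*4150 = (3197 + (30 - 1*50³))*4150 = (3197 + (30 - 1*125000))*4150 = (3197 + (30 - 125000))*4150 = (3197 - 124970)*4150 = -121773*4150 = -505357950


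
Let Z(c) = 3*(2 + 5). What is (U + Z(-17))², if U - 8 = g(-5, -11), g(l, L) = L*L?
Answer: 22500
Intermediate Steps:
g(l, L) = L²
Z(c) = 21 (Z(c) = 3*7 = 21)
U = 129 (U = 8 + (-11)² = 8 + 121 = 129)
(U + Z(-17))² = (129 + 21)² = 150² = 22500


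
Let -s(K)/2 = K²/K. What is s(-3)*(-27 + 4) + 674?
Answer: 536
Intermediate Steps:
s(K) = -2*K (s(K) = -2*K²/K = -2*K)
s(-3)*(-27 + 4) + 674 = (-2*(-3))*(-27 + 4) + 674 = 6*(-23) + 674 = -138 + 674 = 536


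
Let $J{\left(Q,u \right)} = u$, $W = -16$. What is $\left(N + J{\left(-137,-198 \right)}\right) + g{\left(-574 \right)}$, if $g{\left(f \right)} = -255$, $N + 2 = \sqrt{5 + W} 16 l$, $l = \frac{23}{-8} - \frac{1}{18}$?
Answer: $-455 - \frac{422 i \sqrt{11}}{9} \approx -455.0 - 155.51 i$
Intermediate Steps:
$l = - \frac{211}{72}$ ($l = 23 \left(- \frac{1}{8}\right) - \frac{1}{18} = - \frac{23}{8} - \frac{1}{18} = - \frac{211}{72} \approx -2.9306$)
$N = -2 - \frac{422 i \sqrt{11}}{9}$ ($N = -2 + \sqrt{5 - 16} \cdot 16 \left(- \frac{211}{72}\right) = -2 + \sqrt{-11} \cdot 16 \left(- \frac{211}{72}\right) = -2 + i \sqrt{11} \cdot 16 \left(- \frac{211}{72}\right) = -2 + 16 i \sqrt{11} \left(- \frac{211}{72}\right) = -2 - \frac{422 i \sqrt{11}}{9} \approx -2.0 - 155.51 i$)
$\left(N + J{\left(-137,-198 \right)}\right) + g{\left(-574 \right)} = \left(\left(-2 - \frac{422 i \sqrt{11}}{9}\right) - 198\right) - 255 = \left(-200 - \frac{422 i \sqrt{11}}{9}\right) - 255 = -455 - \frac{422 i \sqrt{11}}{9}$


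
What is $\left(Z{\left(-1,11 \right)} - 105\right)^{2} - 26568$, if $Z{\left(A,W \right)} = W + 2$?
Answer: $-18104$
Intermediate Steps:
$Z{\left(A,W \right)} = 2 + W$
$\left(Z{\left(-1,11 \right)} - 105\right)^{2} - 26568 = \left(\left(2 + 11\right) - 105\right)^{2} - 26568 = \left(13 - 105\right)^{2} - 26568 = \left(-92\right)^{2} - 26568 = 8464 - 26568 = -18104$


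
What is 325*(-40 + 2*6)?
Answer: -9100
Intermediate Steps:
325*(-40 + 2*6) = 325*(-40 + 12) = 325*(-28) = -9100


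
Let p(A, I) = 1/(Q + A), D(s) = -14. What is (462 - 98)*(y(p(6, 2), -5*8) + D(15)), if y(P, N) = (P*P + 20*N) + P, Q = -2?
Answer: -1184729/4 ≈ -2.9618e+5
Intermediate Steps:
p(A, I) = 1/(-2 + A)
y(P, N) = P + P**2 + 20*N (y(P, N) = (P**2 + 20*N) + P = P + P**2 + 20*N)
(462 - 98)*(y(p(6, 2), -5*8) + D(15)) = (462 - 98)*((1/(-2 + 6) + (1/(-2 + 6))**2 + 20*(-5*8)) - 14) = 364*((1/4 + (1/4)**2 + 20*(-40)) - 14) = 364*((1/4 + (1/4)**2 - 800) - 14) = 364*((1/4 + 1/16 - 800) - 14) = 364*(-12795/16 - 14) = 364*(-13019/16) = -1184729/4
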